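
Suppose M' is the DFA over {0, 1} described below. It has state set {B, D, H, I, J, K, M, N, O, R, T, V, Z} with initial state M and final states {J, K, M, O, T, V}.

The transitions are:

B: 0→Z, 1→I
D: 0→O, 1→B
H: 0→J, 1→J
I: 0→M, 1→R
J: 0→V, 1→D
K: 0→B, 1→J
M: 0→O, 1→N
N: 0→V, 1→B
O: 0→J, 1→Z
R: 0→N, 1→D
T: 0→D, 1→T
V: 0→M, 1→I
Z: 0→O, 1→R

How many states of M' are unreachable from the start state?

3

Starting at M and following transitions, the reachable set is {B, D, I, J, M, N, O, R, V, Z}. That leaves H, K, T unreachable — 3 in total.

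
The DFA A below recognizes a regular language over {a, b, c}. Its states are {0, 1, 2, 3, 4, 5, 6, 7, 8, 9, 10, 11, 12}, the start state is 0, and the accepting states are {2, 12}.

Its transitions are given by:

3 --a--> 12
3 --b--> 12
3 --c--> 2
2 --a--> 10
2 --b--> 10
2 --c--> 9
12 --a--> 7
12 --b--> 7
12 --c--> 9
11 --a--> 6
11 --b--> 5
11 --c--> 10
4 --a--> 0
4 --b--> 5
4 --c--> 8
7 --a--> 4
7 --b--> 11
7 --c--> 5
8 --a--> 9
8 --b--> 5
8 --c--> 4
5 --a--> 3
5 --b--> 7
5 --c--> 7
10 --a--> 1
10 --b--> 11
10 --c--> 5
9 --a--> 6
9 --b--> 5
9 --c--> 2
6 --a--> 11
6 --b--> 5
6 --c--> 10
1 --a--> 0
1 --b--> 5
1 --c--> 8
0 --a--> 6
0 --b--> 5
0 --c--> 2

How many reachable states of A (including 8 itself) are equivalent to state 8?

P0 = {2,12} | {0,1,3,4,5,6,7,8,9,10,11}.
Split {0,1,3,4,5,6,7,8,9,10,11} by δ(·,a) → {0,1,4,5,6,7,8,9,10,11} and {3}.
On input a, block {0,1,4,5,6,7,8,9,10,11} splits into {0,1,4,6,7,8,9,10,11} and {5}.
Split {0,1,4,6,7,8,9,10,11} by δ(·,b) → {0,1,4,6,8,9,11} and {7,10}.
Split {0,1,4,6,8,9,11} by δ(·,c) → {1,4,8} and {0,9} and {6,11}.
No further refinement is possible. Final partition (7 blocks): {2,12} | {1,4,8} | {3} | {5} | {7,10} | {0,9} | {6,11}.
State 8 belongs to the block {1,4,8}, which has 3 states.

3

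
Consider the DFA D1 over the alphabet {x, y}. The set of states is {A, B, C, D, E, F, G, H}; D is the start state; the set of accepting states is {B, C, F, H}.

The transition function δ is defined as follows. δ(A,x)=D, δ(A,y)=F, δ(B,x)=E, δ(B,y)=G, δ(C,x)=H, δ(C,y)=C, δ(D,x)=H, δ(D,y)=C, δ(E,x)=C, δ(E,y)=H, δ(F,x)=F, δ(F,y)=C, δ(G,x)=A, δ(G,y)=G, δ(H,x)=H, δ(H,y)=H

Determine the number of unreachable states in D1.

5

No path from D leads to A, B, E, F, G; the other 3 states are all reachable.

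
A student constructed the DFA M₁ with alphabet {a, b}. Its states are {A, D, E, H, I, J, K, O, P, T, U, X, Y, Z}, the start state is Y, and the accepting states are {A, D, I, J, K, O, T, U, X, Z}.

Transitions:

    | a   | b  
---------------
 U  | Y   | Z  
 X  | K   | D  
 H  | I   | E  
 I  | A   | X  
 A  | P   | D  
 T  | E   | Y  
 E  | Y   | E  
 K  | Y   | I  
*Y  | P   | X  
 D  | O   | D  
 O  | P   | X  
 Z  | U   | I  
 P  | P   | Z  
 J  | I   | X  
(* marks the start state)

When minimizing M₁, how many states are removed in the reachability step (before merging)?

Starting at Y and following transitions, the reachable set is {A, D, I, K, O, P, U, X, Y, Z}. That leaves E, H, J, T unreachable — 4 in total.

4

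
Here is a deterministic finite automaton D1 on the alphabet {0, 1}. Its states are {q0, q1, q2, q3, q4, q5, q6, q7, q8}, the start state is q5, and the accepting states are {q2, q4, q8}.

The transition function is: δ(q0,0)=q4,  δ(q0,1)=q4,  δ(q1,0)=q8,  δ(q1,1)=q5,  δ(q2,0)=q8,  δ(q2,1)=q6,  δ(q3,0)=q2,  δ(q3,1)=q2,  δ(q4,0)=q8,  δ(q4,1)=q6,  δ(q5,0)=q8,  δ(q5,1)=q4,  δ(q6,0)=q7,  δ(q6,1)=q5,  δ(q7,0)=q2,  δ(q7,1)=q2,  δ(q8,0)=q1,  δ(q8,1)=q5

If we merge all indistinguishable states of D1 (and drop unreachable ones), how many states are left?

First remove the unreachable states {q0,q3}; 7 states remain.
Initial partition by acceptance: {q2,q4,q8} | {q1,q5,q6,q7}.
Split {q2,q4,q8} by δ(·,0) → {q2,q4} and {q8}.
Split {q1,q5,q6,q7} by δ(·,0) → {q1,q5} and {q6} and {q7}.
Refine {q1,q5} on symbol 1: members go to different blocks, giving {q1} and {q5}.
Stable partition: {q2,q4} | {q1} | {q8} | {q6} | {q7} | {q5} — 6 equivalence classes.

6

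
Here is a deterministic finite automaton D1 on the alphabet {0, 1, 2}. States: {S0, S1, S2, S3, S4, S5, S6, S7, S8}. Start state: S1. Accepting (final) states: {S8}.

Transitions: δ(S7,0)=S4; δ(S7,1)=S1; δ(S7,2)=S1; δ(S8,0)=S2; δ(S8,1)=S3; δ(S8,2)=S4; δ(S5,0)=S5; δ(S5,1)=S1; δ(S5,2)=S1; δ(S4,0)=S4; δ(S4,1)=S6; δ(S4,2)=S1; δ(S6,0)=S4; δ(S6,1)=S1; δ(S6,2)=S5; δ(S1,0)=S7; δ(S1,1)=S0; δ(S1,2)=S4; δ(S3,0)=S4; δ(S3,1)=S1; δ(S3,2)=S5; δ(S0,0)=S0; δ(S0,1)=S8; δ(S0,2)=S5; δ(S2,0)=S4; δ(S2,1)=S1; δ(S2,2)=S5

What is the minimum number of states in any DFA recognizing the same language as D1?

7

Every state is reachable, so we keep all 9.
Start with accepting vs non-accepting: {S8} | {S0,S1,S2,S3,S4,S5,S6,S7}.
Refine {S0,S1,S2,S3,S4,S5,S6,S7} on symbol 1: members go to different blocks, giving {S1,S2,S3,S4,S5,S6,S7} and {S0}.
Refine {S1,S2,S3,S4,S5,S6,S7} on symbol 1: members go to different blocks, giving {S2,S3,S4,S5,S6,S7} and {S1}.
Split {S2,S3,S4,S5,S6,S7} by δ(·,1) → {S2,S3,S5,S6,S7} and {S4}.
Refine {S2,S3,S5,S6,S7} on symbol 0: members go to different blocks, giving {S2,S3,S6,S7} and {S5}.
Refine {S2,S3,S6,S7} on symbol 2: members go to different blocks, giving {S2,S3,S6} and {S7}.
Stable partition: {S8} | {S2,S3,S6} | {S0} | {S1} | {S4} | {S5} | {S7} — 7 equivalence classes.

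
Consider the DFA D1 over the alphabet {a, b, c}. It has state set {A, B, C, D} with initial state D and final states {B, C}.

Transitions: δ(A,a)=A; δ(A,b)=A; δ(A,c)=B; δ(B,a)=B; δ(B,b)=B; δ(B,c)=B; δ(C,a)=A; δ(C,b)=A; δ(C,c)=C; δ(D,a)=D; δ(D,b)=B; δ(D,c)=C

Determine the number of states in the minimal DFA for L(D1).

Every state is reachable, so we keep all 4.
P0 = {B,C} | {A,D}.
Refine {B,C} on symbol a: members go to different blocks, giving {B} and {C}.
Split {A,D} by δ(·,b) → {A} and {D}.
No further refinement is possible. Final partition (4 blocks): {B} | {A} | {C} | {D}.

4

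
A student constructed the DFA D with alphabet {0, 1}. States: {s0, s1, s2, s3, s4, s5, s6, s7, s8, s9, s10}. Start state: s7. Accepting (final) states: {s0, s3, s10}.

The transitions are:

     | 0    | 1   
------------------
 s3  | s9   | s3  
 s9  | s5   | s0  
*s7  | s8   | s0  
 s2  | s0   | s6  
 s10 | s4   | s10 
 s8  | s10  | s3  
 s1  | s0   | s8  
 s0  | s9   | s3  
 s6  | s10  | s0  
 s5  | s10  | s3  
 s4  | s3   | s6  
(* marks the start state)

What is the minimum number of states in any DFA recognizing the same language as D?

First remove the unreachable states {s1,s2}; 9 states remain.
P0 = {s0,s3,s10} | {s4,s5,s6,s7,s8,s9}.
On input 0, block {s4,s5,s6,s7,s8,s9} splits into {s4,s5,s6,s8} and {s7,s9}.
Split {s0,s3,s10} by δ(·,0) → {s0,s3} and {s10}.
Refine {s4,s5,s6,s8} on symbol 0: members go to different blocks, giving {s5,s6,s8} and {s4}.
Stable partition: {s0,s3} | {s5,s6,s8} | {s7,s9} | {s10} | {s4} — 5 equivalence classes.

5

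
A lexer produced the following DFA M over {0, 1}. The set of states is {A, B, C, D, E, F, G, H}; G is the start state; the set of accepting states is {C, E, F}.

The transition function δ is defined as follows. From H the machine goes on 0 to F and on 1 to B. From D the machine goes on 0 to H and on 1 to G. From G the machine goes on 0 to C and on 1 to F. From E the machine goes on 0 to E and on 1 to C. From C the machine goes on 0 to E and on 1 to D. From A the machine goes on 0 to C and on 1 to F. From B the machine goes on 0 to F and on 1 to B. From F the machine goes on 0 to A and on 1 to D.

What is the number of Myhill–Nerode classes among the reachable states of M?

6

Every state is reachable, so we keep all 8.
P0 = {C,E,F} | {A,B,D,G,H}.
Split {C,E,F} by δ(·,0) → {C,E} and {F}.
Refine {C,E} on symbol 1: members go to different blocks, giving {C} and {E}.
Split {A,B,D,G,H} by δ(·,0) → {A,G} and {B,H} and {D}.
The partition is now stable with 6 blocks: {C} | {A,G} | {F} | {E} | {B,H} | {D}.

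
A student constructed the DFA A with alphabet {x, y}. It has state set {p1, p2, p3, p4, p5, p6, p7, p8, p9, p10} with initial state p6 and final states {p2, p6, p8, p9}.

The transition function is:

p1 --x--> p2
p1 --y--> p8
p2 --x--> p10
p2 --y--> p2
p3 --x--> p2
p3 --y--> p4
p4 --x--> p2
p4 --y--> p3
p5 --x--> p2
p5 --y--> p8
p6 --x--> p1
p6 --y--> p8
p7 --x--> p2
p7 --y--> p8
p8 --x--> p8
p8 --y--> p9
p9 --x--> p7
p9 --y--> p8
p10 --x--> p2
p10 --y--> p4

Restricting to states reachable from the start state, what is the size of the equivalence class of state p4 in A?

3

First remove the unreachable states {p5}; 9 states remain.
Start with accepting vs non-accepting: {p2,p6,p8,p9} | {p1,p3,p4,p7,p10}.
Refine {p2,p6,p8,p9} on symbol x: members go to different blocks, giving {p2,p6,p9} and {p8}.
Refine {p2,p6,p9} on symbol y: members go to different blocks, giving {p6,p9} and {p2}.
Refine {p1,p3,p4,p7,p10} on symbol y: members go to different blocks, giving {p3,p4,p10} and {p1,p7}.
No further refinement is possible. Final partition (5 blocks): {p6,p9} | {p3,p4,p10} | {p8} | {p2} | {p1,p7}.
The equivalence class containing p4 is {p3,p4,p10}, of size 3.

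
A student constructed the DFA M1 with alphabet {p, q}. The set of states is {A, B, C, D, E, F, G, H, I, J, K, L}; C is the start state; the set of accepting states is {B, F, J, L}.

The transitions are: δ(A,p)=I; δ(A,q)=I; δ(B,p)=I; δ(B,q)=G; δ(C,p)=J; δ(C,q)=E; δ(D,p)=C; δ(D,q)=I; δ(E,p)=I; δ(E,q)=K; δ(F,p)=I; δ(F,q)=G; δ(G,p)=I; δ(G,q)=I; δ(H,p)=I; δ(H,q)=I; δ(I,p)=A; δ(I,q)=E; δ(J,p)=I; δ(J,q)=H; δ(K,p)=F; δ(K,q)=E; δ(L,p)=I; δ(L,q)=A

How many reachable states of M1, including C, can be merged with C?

2

States {B,D,L} cannot be reached from the start state, so discard them.
P0 = {F,J} | {A,C,E,G,H,I,K}.
Refine {A,C,E,G,H,I,K} on symbol p: members go to different blocks, giving {A,E,G,H,I} and {C,K}.
Refine {A,E,G,H,I} on symbol q: members go to different blocks, giving {A,G,H,I} and {E}.
Refine {A,G,H,I} on symbol q: members go to different blocks, giving {A,G,H} and {I}.
Stable partition: {F,J} | {A,G,H} | {C,K} | {E} | {I} — 5 equivalence classes.
The equivalence class containing C is {C,K}, of size 2.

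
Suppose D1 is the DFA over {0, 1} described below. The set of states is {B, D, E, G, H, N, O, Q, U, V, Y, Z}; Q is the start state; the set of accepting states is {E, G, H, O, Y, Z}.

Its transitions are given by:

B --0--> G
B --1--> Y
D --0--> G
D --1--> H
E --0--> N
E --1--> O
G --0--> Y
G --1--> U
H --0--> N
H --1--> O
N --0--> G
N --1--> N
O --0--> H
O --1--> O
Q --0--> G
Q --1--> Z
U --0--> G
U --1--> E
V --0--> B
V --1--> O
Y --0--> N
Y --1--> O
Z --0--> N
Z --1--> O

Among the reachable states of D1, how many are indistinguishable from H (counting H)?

First remove the unreachable states {B,D,V}; 9 states remain.
Initial partition by acceptance: {E,G,H,O,Y,Z} | {N,Q,U}.
On input 0, block {E,G,H,O,Y,Z} splits into {E,H,Y,Z} and {G,O}.
Refine {N,Q,U} on symbol 1: members go to different blocks, giving {Q,U} and {N}.
Refine {G,O} on symbol 1: members go to different blocks, giving {G} and {O}.
No further refinement is possible. Final partition (5 blocks): {E,H,Y,Z} | {Q,U} | {G} | {N} | {O}.
The equivalence class containing H is {E,H,Y,Z}, of size 4.

4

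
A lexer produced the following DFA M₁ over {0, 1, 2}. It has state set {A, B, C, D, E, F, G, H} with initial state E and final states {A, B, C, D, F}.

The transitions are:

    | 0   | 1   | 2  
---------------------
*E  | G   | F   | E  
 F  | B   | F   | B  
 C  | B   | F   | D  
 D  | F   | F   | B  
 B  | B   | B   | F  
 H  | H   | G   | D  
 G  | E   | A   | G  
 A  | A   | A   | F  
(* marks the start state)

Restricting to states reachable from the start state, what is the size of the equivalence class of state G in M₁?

2

First remove the unreachable states {C,D,H}; 5 states remain.
Start with accepting vs non-accepting: {A,B,F} | {E,G}.
Stable partition: {A,B,F} | {E,G} — 2 equivalence classes.
State G belongs to the block {E,G}, which has 2 states.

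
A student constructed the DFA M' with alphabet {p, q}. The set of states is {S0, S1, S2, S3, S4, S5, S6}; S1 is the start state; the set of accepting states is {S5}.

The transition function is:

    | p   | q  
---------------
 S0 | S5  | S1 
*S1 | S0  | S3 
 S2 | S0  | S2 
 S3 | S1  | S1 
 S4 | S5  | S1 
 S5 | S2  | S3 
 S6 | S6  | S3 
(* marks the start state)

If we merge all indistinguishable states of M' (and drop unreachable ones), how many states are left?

Reachable states from the start: {S0,S1,S2,S3,S5}. Unreachable: {S4,S6} — drop them.
Initial partition by acceptance: {S5} | {S0,S1,S2,S3}.
Refine {S0,S1,S2,S3} on symbol p: members go to different blocks, giving {S1,S2,S3} and {S0}.
Refine {S1,S2,S3} on symbol p: members go to different blocks, giving {S1,S2} and {S3}.
On input q, block {S1,S2} splits into {S1} and {S2}.
The partition is now stable with 5 blocks: {S5} | {S1} | {S0} | {S3} | {S2}.

5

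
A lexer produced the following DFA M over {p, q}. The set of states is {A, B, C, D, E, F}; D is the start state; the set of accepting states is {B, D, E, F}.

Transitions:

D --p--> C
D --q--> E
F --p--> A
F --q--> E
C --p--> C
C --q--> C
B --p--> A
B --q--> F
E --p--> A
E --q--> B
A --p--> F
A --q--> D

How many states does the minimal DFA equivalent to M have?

4

All states are reachable from the start state.
Start with accepting vs non-accepting: {B,D,E,F} | {A,C}.
Refine {A,C} on symbol p: members go to different blocks, giving {A} and {C}.
On input p, block {B,D,E,F} splits into {B,E,F} and {D}.
No further refinement is possible. Final partition (4 blocks): {B,E,F} | {A} | {C} | {D}.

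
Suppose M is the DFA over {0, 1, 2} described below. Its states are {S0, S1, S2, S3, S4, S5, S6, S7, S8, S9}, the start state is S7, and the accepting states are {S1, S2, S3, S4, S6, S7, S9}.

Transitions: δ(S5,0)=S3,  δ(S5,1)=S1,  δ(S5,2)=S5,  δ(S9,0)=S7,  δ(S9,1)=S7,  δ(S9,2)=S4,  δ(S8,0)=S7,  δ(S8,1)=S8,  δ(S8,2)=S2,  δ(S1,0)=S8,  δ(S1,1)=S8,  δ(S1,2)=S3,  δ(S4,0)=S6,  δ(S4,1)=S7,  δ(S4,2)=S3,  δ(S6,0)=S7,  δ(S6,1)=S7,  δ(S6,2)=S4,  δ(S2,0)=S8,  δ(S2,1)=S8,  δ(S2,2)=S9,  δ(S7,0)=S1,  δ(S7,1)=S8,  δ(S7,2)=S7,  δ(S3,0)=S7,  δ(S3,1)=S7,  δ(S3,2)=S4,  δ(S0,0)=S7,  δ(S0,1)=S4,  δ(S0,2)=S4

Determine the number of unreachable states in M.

Starting at S7 and following transitions, the reachable set is {S1, S2, S3, S4, S6, S7, S8, S9}. That leaves S0, S5 unreachable — 2 in total.

2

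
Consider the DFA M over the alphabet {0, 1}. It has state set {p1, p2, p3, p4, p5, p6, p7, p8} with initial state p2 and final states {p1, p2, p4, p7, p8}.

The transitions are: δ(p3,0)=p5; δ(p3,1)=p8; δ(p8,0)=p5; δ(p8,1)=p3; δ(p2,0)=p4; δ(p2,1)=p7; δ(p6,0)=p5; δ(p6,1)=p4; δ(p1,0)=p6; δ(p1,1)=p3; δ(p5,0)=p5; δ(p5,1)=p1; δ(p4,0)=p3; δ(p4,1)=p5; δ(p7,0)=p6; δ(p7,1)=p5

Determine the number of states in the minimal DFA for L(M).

Start with accepting vs non-accepting: {p1,p2,p4,p7,p8} | {p3,p5,p6}.
Refine {p1,p2,p4,p7,p8} on symbol 0: members go to different blocks, giving {p1,p4,p7,p8} and {p2}.
The partition is now stable with 3 blocks: {p1,p4,p7,p8} | {p3,p5,p6} | {p2}.

3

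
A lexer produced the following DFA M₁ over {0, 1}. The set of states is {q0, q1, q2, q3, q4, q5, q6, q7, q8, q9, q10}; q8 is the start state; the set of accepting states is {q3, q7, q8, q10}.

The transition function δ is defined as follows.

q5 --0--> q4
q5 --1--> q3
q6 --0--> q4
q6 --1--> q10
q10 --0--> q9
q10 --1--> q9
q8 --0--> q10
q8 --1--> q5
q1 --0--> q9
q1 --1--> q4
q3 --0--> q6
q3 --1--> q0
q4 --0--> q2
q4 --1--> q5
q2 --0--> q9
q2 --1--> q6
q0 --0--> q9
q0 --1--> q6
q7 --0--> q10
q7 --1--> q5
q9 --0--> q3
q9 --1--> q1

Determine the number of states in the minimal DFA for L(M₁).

States {q7} cannot be reached from the start state, so discard them.
Start with accepting vs non-accepting: {q3,q8,q10} | {q0,q1,q2,q4,q5,q6,q9}.
Refine {q3,q8,q10} on symbol 0: members go to different blocks, giving {q3,q10} and {q8}.
On input 0, block {q0,q1,q2,q4,q5,q6,q9} splits into {q0,q1,q2,q4,q5,q6} and {q9}.
Split {q3,q10} by δ(·,0) → {q3} and {q10}.
On input 0, block {q0,q1,q2,q4,q5,q6} splits into {q0,q1,q2} and {q4,q5,q6}.
Refine {q4,q5,q6} on symbol 0: members go to different blocks, giving {q5,q6} and {q4}.
Split {q0,q1,q2} by δ(·,1) → {q0,q2} and {q1}.
Split {q5,q6} by δ(·,1) → {q5} and {q6}.
No further refinement is possible. Final partition (9 blocks): {q3} | {q0,q2} | {q8} | {q9} | {q10} | {q5} | {q4} | {q1} | {q6}.

9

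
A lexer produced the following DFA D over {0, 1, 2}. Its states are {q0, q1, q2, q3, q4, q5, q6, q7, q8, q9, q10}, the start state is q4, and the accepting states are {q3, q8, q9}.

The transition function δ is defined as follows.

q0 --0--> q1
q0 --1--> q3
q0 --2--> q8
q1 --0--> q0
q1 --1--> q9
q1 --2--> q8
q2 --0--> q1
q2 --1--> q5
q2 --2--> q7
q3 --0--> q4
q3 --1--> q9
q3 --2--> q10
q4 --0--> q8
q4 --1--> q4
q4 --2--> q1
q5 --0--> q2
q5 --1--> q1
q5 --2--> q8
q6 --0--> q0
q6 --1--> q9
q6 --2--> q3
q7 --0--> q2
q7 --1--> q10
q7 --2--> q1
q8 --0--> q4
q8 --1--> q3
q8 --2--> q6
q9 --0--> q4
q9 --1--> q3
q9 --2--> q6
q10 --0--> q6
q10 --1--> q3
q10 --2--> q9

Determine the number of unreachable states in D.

No path from q4 leads to q2, q5, q7; the other 8 states are all reachable.

3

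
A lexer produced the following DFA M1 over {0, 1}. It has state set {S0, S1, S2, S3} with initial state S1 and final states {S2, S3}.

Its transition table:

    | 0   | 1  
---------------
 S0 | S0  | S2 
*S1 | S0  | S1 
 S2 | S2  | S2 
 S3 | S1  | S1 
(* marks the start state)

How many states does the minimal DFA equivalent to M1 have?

First remove the unreachable states {S3}; 3 states remain.
P0 = {S2} | {S0,S1}.
Refine {S0,S1} on symbol 1: members go to different blocks, giving {S0} and {S1}.
Stable partition: {S2} | {S0} | {S1} — 3 equivalence classes.

3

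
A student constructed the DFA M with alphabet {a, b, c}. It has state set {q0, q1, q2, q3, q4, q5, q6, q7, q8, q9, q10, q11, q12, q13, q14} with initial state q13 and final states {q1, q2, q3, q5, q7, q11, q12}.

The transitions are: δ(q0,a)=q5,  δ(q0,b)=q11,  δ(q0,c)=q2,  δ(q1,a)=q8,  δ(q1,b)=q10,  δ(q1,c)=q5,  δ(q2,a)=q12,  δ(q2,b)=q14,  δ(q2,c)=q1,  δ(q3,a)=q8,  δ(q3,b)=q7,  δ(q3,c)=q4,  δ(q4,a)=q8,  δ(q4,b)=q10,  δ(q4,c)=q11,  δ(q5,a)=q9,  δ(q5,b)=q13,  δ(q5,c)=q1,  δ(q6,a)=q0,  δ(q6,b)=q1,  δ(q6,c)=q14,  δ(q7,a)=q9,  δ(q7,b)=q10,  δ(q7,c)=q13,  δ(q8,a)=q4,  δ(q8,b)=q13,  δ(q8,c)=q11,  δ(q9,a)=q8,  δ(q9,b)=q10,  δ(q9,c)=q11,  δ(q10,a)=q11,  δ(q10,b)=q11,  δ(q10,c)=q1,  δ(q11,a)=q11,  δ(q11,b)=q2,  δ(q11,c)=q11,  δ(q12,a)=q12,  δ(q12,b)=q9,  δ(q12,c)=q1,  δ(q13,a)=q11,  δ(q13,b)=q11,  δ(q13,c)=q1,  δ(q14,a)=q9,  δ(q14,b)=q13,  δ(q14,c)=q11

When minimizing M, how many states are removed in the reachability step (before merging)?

4

BFS from q13 reaches {q1, q2, q4, q5, q8, q9, q10, q11, q12, q13, q14}; the 4 state(s) q0, q3, q6, q7 are never visited.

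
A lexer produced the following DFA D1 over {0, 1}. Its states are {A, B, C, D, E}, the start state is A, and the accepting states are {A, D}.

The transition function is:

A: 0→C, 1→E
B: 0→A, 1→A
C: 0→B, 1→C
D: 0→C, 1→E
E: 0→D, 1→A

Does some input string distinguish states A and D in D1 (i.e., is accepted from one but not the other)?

All states are reachable from the start state.
Start with accepting vs non-accepting: {A,D} | {B,C,E}.
Refine {B,C,E} on symbol 0: members go to different blocks, giving {B,E} and {C}.
No further refinement is possible. Final partition (3 blocks): {A,D} | {B,E} | {C}.
A and D lie in the same block of the stable partition, so they are equivalent — no string distinguishes them.

No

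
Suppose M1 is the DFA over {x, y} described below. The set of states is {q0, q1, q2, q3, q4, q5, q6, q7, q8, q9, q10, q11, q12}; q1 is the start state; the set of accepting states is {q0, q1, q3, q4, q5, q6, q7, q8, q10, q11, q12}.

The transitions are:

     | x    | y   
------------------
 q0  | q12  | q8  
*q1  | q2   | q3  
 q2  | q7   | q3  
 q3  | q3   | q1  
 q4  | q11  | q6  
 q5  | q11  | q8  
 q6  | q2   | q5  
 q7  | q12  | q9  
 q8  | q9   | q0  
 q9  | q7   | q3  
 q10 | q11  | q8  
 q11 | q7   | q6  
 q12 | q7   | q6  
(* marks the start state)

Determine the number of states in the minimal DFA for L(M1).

Reachable states from the start: {q0,q1,q2,q3,q5,q6,q7,q8,q9,q11,q12}. Unreachable: {q4,q10} — drop them.
Initial partition by acceptance: {q0,q1,q3,q5,q6,q7,q8,q11,q12} | {q2,q9}.
Refine {q0,q1,q3,q5,q6,q7,q8,q11,q12} on symbol x: members go to different blocks, giving {q0,q3,q5,q7,q11,q12} and {q1,q6,q8}.
Split {q0,q3,q5,q7,q11,q12} by δ(·,y) → {q0,q3,q5,q11,q12} and {q7}.
On input x, block {q0,q3,q5,q11,q12} splits into {q0,q3,q5} and {q11,q12}.
Split {q0,q3,q5} by δ(·,x) → {q0,q5} and {q3}.
Split {q1,q6,q8} by δ(·,y) → {q6,q8} and {q1}.
No further refinement is possible. Final partition (7 blocks): {q0,q5} | {q2,q9} | {q6,q8} | {q7} | {q11,q12} | {q3} | {q1}.

7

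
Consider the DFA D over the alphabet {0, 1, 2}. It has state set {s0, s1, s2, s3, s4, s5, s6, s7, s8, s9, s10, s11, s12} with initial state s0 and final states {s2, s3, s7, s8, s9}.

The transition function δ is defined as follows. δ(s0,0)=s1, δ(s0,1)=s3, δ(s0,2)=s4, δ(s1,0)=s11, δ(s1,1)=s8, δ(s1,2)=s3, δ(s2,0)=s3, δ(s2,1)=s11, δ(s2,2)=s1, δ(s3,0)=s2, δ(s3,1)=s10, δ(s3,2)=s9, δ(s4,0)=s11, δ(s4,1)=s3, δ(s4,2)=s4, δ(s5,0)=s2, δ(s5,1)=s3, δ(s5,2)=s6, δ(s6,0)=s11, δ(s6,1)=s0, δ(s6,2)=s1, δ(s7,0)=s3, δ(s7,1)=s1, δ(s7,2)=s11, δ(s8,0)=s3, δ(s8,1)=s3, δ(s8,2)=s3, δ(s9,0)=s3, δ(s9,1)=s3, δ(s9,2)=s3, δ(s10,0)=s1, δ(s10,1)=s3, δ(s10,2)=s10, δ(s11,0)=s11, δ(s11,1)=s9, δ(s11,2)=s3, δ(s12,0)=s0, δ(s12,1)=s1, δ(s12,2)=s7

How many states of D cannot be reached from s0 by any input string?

4

BFS from s0 reaches {s0, s1, s2, s3, s4, s8, s9, s10, s11}; the 4 state(s) s5, s6, s7, s12 are never visited.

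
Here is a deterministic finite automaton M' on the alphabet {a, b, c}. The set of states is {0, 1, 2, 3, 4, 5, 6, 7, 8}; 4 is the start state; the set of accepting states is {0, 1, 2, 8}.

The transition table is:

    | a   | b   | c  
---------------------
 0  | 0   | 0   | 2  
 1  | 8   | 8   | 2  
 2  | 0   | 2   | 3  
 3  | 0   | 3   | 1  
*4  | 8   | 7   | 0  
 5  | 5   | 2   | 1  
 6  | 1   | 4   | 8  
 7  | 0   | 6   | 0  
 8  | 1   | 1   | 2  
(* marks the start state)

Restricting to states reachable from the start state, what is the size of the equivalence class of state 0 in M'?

Reachable states from the start: {0,1,2,3,4,6,7,8}. Unreachable: {5} — drop them.
P0 = {0,1,2,8} | {3,4,6,7}.
Refine {0,1,2,8} on symbol c: members go to different blocks, giving {0,1,8} and {2}.
The partition is now stable with 3 blocks: {0,1,8} | {3,4,6,7} | {2}.
The equivalence class containing 0 is {0,1,8}, of size 3.

3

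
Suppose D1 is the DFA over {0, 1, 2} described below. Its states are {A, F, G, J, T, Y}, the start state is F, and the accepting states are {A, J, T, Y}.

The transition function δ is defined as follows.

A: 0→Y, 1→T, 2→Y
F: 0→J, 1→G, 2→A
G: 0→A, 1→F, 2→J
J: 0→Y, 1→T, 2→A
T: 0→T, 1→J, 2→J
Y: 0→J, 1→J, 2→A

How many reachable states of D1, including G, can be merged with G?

2

All states are reachable from the start state.
P0 = {A,J,T,Y} | {F,G}.
The partition is now stable with 2 blocks: {A,J,T,Y} | {F,G}.
State G belongs to the block {F,G}, which has 2 states.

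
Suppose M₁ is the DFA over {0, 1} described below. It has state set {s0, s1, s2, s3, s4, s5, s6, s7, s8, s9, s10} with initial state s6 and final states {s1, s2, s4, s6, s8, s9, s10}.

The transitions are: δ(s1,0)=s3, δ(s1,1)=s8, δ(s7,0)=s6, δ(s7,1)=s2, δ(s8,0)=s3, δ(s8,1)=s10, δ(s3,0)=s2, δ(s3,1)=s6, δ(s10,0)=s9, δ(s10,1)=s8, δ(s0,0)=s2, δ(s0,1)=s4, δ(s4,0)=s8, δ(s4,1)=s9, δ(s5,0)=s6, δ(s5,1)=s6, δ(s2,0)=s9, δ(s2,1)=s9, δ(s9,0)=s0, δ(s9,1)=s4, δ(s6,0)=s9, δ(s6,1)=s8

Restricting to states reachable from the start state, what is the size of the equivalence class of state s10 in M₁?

First remove the unreachable states {s1,s5,s7}; 8 states remain.
P0 = {s2,s4,s6,s8,s9,s10} | {s0,s3}.
On input 0, block {s2,s4,s6,s8,s9,s10} splits into {s2,s4,s6,s10} and {s8,s9}.
Stable partition: {s2,s4,s6,s10} | {s0,s3} | {s8,s9} — 3 equivalence classes.
State s10 belongs to the block {s2,s4,s6,s10}, which has 4 states.

4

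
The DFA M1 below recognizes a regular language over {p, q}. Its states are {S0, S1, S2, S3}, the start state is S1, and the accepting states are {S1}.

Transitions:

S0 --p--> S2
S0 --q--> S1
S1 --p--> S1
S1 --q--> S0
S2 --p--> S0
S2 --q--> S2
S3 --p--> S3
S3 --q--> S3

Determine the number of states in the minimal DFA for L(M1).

First remove the unreachable states {S3}; 3 states remain.
P0 = {S1} | {S0,S2}.
Split {S0,S2} by δ(·,q) → {S0} and {S2}.
Stable partition: {S1} | {S0} | {S2} — 3 equivalence classes.

3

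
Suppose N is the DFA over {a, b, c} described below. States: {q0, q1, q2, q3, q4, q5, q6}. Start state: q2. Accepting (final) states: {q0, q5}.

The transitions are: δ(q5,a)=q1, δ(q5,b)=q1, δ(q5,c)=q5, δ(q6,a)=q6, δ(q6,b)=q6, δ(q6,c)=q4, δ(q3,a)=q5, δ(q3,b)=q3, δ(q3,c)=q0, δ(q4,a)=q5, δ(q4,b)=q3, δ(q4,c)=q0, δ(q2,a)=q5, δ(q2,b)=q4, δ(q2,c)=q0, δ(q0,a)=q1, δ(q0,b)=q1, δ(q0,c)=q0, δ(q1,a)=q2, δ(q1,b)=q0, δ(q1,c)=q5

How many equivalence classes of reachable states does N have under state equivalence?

3

First remove the unreachable states {q6}; 6 states remain.
Start with accepting vs non-accepting: {q0,q5} | {q1,q2,q3,q4}.
Refine {q1,q2,q3,q4} on symbol a: members go to different blocks, giving {q2,q3,q4} and {q1}.
No further refinement is possible. Final partition (3 blocks): {q0,q5} | {q2,q3,q4} | {q1}.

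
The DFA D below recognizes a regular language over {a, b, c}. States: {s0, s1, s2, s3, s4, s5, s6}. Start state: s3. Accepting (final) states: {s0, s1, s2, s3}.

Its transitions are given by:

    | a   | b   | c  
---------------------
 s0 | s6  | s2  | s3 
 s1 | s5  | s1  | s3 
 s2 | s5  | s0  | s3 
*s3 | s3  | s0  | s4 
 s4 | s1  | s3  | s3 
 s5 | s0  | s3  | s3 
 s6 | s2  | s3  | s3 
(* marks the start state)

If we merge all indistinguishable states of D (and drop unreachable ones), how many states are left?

Start with accepting vs non-accepting: {s0,s1,s2,s3} | {s4,s5,s6}.
Refine {s0,s1,s2,s3} on symbol a: members go to different blocks, giving {s0,s1,s2} and {s3}.
The partition is now stable with 3 blocks: {s0,s1,s2} | {s4,s5,s6} | {s3}.

3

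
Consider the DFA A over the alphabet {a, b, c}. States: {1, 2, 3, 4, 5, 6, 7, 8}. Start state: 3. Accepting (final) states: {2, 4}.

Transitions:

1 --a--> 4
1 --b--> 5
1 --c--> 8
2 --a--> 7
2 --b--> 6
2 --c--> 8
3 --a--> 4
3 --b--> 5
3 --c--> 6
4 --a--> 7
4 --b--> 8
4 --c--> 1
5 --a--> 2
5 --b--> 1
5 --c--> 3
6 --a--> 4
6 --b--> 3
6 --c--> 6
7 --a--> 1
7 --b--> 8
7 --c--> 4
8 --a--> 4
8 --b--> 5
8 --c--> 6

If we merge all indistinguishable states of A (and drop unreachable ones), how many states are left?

3

P0 = {2,4} | {1,3,5,6,7,8}.
Refine {1,3,5,6,7,8} on symbol a: members go to different blocks, giving {1,3,5,6,8} and {7}.
The partition is now stable with 3 blocks: {2,4} | {1,3,5,6,8} | {7}.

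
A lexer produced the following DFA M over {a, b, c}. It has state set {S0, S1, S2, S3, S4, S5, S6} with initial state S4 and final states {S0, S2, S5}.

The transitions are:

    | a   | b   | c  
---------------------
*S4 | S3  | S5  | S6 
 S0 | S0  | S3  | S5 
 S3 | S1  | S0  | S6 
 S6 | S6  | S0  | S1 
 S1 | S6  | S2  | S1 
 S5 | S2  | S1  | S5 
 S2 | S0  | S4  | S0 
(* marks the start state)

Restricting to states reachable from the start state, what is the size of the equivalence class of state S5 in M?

All states are reachable from the start state.
P0 = {S0,S2,S5} | {S1,S3,S4,S6}.
Stable partition: {S0,S2,S5} | {S1,S3,S4,S6} — 2 equivalence classes.
The equivalence class containing S5 is {S0,S2,S5}, of size 3.

3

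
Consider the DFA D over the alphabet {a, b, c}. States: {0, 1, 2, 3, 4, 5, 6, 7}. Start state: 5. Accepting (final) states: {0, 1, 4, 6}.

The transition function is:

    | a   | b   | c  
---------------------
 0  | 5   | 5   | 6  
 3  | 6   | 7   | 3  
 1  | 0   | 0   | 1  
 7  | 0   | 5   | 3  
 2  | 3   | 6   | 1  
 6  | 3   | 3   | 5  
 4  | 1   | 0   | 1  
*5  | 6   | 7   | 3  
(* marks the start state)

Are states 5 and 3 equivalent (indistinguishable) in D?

States {1,2,4} cannot be reached from the start state, so discard them.
P0 = {0,6} | {3,5,7}.
Split {0,6} by δ(·,c) → {0} and {6}.
Split {3,5,7} by δ(·,a) → {3,5} and {7}.
Stable partition: {0} | {3,5} | {6} | {7} — 4 equivalence classes.
5 and 3 lie in the same block of the stable partition, so they are equivalent — no string distinguishes them.

Yes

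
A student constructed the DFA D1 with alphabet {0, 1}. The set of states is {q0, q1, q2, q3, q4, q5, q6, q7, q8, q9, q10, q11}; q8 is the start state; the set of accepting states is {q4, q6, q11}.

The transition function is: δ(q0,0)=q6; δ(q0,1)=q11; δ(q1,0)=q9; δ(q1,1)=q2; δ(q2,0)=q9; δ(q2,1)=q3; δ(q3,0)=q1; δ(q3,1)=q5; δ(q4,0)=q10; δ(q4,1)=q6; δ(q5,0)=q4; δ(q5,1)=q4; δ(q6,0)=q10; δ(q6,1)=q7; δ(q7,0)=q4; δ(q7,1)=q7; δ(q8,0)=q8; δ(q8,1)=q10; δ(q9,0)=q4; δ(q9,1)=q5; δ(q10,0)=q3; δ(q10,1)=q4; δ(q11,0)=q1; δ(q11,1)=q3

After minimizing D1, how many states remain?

10

First remove the unreachable states {q0,q11}; 10 states remain.
Start with accepting vs non-accepting: {q4,q6} | {q1,q2,q3,q5,q7,q8,q9,q10}.
On input 1, block {q4,q6} splits into {q4} and {q6}.
On input 0, block {q1,q2,q3,q5,q7,q8,q9,q10} splits into {q1,q2,q3,q8,q10} and {q5,q7,q9}.
On input 0, block {q1,q2,q3,q8,q10} splits into {q3,q8,q10} and {q1,q2}.
Split {q3,q8,q10} by δ(·,0) → {q8,q10} and {q3}.
Split {q8,q10} by δ(·,0) → {q8} and {q10}.
On input 1, block {q5,q7,q9} splits into {q7,q9} and {q5}.
Refine {q7,q9} on symbol 1: members go to different blocks, giving {q7} and {q9}.
On input 1, block {q1,q2} splits into {q1} and {q2}.
No further refinement is possible. Final partition (10 blocks): {q4} | {q8} | {q6} | {q7} | {q1} | {q3} | {q10} | {q5} | {q9} | {q2}.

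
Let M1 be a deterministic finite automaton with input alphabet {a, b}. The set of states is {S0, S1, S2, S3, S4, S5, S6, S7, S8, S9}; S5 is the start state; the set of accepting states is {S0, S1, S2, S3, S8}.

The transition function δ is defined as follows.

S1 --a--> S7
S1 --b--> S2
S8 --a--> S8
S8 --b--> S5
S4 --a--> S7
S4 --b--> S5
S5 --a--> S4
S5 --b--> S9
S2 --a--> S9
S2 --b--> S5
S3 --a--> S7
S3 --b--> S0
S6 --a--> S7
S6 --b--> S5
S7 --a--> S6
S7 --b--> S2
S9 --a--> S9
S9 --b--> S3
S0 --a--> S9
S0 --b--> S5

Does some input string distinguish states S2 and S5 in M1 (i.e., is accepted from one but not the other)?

Yes

First remove the unreachable states {S1,S8}; 8 states remain.
Start with accepting vs non-accepting: {S0,S2,S3} | {S4,S5,S6,S7,S9}.
Split {S0,S2,S3} by δ(·,b) → {S0,S2} and {S3}.
Split {S4,S5,S6,S7,S9} by δ(·,b) → {S4,S5,S6} and {S7} and {S9}.
On input a, block {S4,S5,S6} splits into {S4,S6} and {S5}.
No further refinement is possible. Final partition (6 blocks): {S0,S2} | {S4,S6} | {S3} | {S7} | {S9} | {S5}.
S2 and S5 end up in different blocks, so they are distinguishable. For instance, the string 'ε' is accepted from only S2.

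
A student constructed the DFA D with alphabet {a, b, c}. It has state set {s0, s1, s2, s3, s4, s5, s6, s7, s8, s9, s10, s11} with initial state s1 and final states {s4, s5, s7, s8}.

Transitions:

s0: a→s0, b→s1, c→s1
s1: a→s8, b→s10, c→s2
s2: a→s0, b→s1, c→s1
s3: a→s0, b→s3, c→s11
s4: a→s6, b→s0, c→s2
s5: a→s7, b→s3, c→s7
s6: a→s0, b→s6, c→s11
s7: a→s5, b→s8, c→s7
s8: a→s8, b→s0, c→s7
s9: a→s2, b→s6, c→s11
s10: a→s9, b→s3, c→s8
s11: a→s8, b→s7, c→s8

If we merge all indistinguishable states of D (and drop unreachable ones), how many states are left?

Reachable states from the start: {s0,s1,s2,s3,s5,s6,s7,s8,s9,s10,s11}. Unreachable: {s4} — drop them.
P0 = {s5,s7,s8} | {s0,s1,s2,s3,s6,s9,s10,s11}.
Refine {s5,s7,s8} on symbol b: members go to different blocks, giving {s5,s8} and {s7}.
Split {s5,s8} by δ(·,a) → {s5} and {s8}.
Split {s0,s1,s2,s3,s6,s9,s10,s11} by δ(·,a) → {s0,s2,s3,s6,s9,s10} and {s1,s11}.
Refine {s0,s2,s3,s6,s9,s10} on symbol b: members go to different blocks, giving {s3,s6,s9,s10} and {s0,s2}.
Refine {s3,s6,s9,s10} on symbol a: members go to different blocks, giving {s3,s6,s9} and {s10}.
On input b, block {s1,s11} splits into {s1} and {s11}.
No further refinement is possible. Final partition (8 blocks): {s5} | {s3,s6,s9} | {s7} | {s8} | {s1} | {s0,s2} | {s10} | {s11}.

8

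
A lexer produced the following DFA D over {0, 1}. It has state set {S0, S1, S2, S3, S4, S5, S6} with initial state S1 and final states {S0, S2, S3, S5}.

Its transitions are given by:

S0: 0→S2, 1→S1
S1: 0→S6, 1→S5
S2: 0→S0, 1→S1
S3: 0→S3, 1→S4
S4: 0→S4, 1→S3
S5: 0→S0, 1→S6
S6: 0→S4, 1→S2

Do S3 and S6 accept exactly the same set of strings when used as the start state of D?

All states are reachable from the start state.
Start with accepting vs non-accepting: {S0,S2,S3,S5} | {S1,S4,S6}.
No further refinement is possible. Final partition (2 blocks): {S0,S2,S3,S5} | {S1,S4,S6}.
S3 and S6 end up in different blocks, so they are distinguishable. For instance, the string 'ε' is accepted from only S3.

No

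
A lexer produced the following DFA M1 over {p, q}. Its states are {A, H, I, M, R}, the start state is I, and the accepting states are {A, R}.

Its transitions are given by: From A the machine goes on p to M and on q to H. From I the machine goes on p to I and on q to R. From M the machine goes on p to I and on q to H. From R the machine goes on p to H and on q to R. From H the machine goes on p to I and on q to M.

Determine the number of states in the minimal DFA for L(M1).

States {A} cannot be reached from the start state, so discard them.
Initial partition by acceptance: {R} | {H,I,M}.
On input q, block {H,I,M} splits into {H,M} and {I}.
No further refinement is possible. Final partition (3 blocks): {R} | {H,M} | {I}.

3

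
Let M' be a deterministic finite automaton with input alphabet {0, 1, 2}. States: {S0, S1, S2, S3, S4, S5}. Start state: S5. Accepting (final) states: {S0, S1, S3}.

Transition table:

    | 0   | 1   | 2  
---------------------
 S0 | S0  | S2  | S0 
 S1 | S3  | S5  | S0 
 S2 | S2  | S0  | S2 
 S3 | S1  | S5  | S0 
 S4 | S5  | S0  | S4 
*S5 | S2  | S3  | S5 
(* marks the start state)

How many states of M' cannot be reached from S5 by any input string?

BFS from S5 reaches {S0, S1, S2, S3, S5}; the 1 state(s) S4 are never visited.

1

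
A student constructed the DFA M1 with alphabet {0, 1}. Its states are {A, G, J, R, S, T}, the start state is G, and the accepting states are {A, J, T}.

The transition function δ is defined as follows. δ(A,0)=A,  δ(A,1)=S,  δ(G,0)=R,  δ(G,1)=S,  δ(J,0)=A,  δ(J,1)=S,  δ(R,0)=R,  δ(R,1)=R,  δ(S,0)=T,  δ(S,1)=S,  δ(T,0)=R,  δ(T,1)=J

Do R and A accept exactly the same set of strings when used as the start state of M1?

All states are reachable from the start state.
P0 = {A,J,T} | {G,R,S}.
Split {A,J,T} by δ(·,0) → {A,J} and {T}.
Refine {G,R,S} on symbol 0: members go to different blocks, giving {G,R} and {S}.
On input 1, block {G,R} splits into {R} and {G}.
Stable partition: {A,J} | {R} | {T} | {S} | {G} — 5 equivalence classes.
R and A end up in different blocks, so they are distinguishable. For instance, the string 'ε' is accepted from only A.

No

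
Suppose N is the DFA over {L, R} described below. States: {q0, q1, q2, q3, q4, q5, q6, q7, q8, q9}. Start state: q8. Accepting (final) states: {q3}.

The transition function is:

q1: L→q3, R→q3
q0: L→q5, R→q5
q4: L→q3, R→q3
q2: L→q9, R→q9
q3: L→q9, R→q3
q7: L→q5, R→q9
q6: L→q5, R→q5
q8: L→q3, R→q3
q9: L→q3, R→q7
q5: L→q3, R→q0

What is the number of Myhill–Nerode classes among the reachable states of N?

4

First remove the unreachable states {q1,q2,q4,q6}; 6 states remain.
Start with accepting vs non-accepting: {q3} | {q0,q5,q7,q8,q9}.
Split {q0,q5,q7,q8,q9} by δ(·,L) → {q5,q8,q9} and {q0,q7}.
Split {q5,q8,q9} by δ(·,R) → {q5,q9} and {q8}.
No further refinement is possible. Final partition (4 blocks): {q3} | {q5,q9} | {q0,q7} | {q8}.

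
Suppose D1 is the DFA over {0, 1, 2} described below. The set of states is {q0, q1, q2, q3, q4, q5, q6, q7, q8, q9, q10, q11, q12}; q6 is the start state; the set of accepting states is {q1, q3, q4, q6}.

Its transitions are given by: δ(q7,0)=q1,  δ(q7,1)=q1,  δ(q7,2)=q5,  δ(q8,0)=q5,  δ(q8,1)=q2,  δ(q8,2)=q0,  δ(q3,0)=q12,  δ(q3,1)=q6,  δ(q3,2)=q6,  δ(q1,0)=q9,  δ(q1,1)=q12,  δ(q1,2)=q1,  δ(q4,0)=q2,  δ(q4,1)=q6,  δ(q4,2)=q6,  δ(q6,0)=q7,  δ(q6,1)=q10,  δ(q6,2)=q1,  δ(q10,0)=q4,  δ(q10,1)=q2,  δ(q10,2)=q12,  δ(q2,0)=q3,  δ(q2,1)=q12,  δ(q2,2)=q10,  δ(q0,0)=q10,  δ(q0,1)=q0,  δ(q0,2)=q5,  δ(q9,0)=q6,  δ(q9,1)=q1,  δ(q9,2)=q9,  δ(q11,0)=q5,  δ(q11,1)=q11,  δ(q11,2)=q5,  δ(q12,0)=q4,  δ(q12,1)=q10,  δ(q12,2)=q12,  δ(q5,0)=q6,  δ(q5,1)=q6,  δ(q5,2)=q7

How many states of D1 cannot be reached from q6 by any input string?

Starting at q6 and following transitions, the reachable set is {q1, q2, q3, q4, q5, q6, q7, q9, q10, q12}. That leaves q0, q8, q11 unreachable — 3 in total.

3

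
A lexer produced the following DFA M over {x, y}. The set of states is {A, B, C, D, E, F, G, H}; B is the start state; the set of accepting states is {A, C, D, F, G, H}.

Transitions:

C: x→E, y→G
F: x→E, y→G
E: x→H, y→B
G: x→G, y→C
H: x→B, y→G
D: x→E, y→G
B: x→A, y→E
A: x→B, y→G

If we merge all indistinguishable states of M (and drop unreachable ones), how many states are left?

3

First remove the unreachable states {D,F}; 6 states remain.
P0 = {A,C,G,H} | {B,E}.
Split {A,C,G,H} by δ(·,x) → {A,C,H} and {G}.
The partition is now stable with 3 blocks: {A,C,H} | {B,E} | {G}.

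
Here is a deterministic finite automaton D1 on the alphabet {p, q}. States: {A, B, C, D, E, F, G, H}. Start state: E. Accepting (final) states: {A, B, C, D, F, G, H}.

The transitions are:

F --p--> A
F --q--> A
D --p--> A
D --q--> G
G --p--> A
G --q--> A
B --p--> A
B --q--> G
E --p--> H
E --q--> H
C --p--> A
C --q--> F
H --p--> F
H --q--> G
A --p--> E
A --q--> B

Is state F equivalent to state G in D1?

States {C,D} cannot be reached from the start state, so discard them.
Initial partition by acceptance: {A,B,F,G,H} | {E}.
Refine {A,B,F,G,H} on symbol p: members go to different blocks, giving {B,F,G,H} and {A}.
Refine {B,F,G,H} on symbol p: members go to different blocks, giving {B,F,G} and {H}.
Split {B,F,G} by δ(·,q) → {F,G} and {B}.
No further refinement is possible. Final partition (5 blocks): {F,G} | {E} | {A} | {H} | {B}.
F and G lie in the same block of the stable partition, so they are equivalent — no string distinguishes them.

Yes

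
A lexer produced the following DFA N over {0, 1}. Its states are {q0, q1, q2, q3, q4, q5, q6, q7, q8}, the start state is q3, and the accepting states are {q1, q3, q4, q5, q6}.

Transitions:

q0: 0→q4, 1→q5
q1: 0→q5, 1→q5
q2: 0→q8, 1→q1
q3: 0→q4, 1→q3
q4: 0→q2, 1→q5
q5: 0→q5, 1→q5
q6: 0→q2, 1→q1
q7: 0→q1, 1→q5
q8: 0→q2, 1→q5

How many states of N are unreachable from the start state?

3

No path from q3 leads to q0, q6, q7; the other 6 states are all reachable.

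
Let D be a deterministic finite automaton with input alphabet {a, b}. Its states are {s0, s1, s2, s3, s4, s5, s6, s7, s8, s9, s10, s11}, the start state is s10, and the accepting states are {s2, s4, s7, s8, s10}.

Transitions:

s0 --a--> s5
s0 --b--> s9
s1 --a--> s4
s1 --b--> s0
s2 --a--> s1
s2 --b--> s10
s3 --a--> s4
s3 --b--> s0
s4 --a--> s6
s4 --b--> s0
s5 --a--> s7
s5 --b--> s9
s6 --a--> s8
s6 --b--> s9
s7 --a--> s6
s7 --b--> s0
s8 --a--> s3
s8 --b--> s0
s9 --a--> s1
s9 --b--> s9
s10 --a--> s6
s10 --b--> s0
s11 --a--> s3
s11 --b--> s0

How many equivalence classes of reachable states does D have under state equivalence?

Reachable states from the start: {s0,s1,s3,s4,s5,s6,s7,s8,s9,s10}. Unreachable: {s2,s11} — drop them.
Initial partition by acceptance: {s4,s7,s8,s10} | {s0,s1,s3,s5,s6,s9}.
Refine {s0,s1,s3,s5,s6,s9} on symbol a: members go to different blocks, giving {s1,s3,s5,s6} and {s0,s9}.
Stable partition: {s4,s7,s8,s10} | {s1,s3,s5,s6} | {s0,s9} — 3 equivalence classes.

3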